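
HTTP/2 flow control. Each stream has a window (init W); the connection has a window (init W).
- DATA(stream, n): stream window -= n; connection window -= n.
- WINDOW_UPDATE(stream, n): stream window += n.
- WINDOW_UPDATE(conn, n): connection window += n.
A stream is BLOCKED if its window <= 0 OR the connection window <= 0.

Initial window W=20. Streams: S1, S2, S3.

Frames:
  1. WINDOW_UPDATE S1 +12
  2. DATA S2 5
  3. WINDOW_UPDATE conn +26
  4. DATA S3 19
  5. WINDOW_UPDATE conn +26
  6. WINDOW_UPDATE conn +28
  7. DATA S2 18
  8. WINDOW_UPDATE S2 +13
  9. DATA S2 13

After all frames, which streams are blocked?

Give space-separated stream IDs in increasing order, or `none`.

Op 1: conn=20 S1=32 S2=20 S3=20 blocked=[]
Op 2: conn=15 S1=32 S2=15 S3=20 blocked=[]
Op 3: conn=41 S1=32 S2=15 S3=20 blocked=[]
Op 4: conn=22 S1=32 S2=15 S3=1 blocked=[]
Op 5: conn=48 S1=32 S2=15 S3=1 blocked=[]
Op 6: conn=76 S1=32 S2=15 S3=1 blocked=[]
Op 7: conn=58 S1=32 S2=-3 S3=1 blocked=[2]
Op 8: conn=58 S1=32 S2=10 S3=1 blocked=[]
Op 9: conn=45 S1=32 S2=-3 S3=1 blocked=[2]

Answer: S2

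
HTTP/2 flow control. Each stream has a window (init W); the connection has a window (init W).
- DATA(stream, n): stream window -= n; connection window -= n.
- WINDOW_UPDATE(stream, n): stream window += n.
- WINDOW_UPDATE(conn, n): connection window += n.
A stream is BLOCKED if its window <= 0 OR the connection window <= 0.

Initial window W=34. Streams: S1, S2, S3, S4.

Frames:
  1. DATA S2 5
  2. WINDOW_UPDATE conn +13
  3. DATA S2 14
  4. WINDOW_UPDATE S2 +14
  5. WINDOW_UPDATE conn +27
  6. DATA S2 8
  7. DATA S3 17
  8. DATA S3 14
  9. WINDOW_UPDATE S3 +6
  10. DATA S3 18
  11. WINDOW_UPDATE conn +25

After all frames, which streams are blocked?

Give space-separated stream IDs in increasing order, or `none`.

Answer: S3

Derivation:
Op 1: conn=29 S1=34 S2=29 S3=34 S4=34 blocked=[]
Op 2: conn=42 S1=34 S2=29 S3=34 S4=34 blocked=[]
Op 3: conn=28 S1=34 S2=15 S3=34 S4=34 blocked=[]
Op 4: conn=28 S1=34 S2=29 S3=34 S4=34 blocked=[]
Op 5: conn=55 S1=34 S2=29 S3=34 S4=34 blocked=[]
Op 6: conn=47 S1=34 S2=21 S3=34 S4=34 blocked=[]
Op 7: conn=30 S1=34 S2=21 S3=17 S4=34 blocked=[]
Op 8: conn=16 S1=34 S2=21 S3=3 S4=34 blocked=[]
Op 9: conn=16 S1=34 S2=21 S3=9 S4=34 blocked=[]
Op 10: conn=-2 S1=34 S2=21 S3=-9 S4=34 blocked=[1, 2, 3, 4]
Op 11: conn=23 S1=34 S2=21 S3=-9 S4=34 blocked=[3]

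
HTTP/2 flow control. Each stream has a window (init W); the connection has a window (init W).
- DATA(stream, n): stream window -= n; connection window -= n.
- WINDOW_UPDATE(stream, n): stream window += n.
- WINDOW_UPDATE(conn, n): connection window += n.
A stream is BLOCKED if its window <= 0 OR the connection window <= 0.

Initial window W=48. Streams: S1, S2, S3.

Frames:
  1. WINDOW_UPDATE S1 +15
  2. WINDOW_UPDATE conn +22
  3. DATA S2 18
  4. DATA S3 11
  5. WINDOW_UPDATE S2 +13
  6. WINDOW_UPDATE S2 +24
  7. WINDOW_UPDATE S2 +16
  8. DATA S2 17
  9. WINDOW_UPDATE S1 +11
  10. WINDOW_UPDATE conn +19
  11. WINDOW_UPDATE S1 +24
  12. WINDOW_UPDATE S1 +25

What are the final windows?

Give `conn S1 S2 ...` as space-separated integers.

Answer: 43 123 66 37

Derivation:
Op 1: conn=48 S1=63 S2=48 S3=48 blocked=[]
Op 2: conn=70 S1=63 S2=48 S3=48 blocked=[]
Op 3: conn=52 S1=63 S2=30 S3=48 blocked=[]
Op 4: conn=41 S1=63 S2=30 S3=37 blocked=[]
Op 5: conn=41 S1=63 S2=43 S3=37 blocked=[]
Op 6: conn=41 S1=63 S2=67 S3=37 blocked=[]
Op 7: conn=41 S1=63 S2=83 S3=37 blocked=[]
Op 8: conn=24 S1=63 S2=66 S3=37 blocked=[]
Op 9: conn=24 S1=74 S2=66 S3=37 blocked=[]
Op 10: conn=43 S1=74 S2=66 S3=37 blocked=[]
Op 11: conn=43 S1=98 S2=66 S3=37 blocked=[]
Op 12: conn=43 S1=123 S2=66 S3=37 blocked=[]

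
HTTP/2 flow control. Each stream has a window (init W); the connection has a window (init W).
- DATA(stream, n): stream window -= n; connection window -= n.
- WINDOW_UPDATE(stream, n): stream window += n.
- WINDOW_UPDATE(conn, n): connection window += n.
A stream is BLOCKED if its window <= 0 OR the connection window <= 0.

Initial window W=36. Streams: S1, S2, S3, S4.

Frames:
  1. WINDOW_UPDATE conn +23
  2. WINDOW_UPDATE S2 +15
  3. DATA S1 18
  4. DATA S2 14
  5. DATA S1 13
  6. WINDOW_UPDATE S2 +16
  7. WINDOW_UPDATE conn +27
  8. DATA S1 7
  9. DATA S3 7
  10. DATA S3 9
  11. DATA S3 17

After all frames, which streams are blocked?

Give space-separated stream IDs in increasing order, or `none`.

Answer: S1

Derivation:
Op 1: conn=59 S1=36 S2=36 S3=36 S4=36 blocked=[]
Op 2: conn=59 S1=36 S2=51 S3=36 S4=36 blocked=[]
Op 3: conn=41 S1=18 S2=51 S3=36 S4=36 blocked=[]
Op 4: conn=27 S1=18 S2=37 S3=36 S4=36 blocked=[]
Op 5: conn=14 S1=5 S2=37 S3=36 S4=36 blocked=[]
Op 6: conn=14 S1=5 S2=53 S3=36 S4=36 blocked=[]
Op 7: conn=41 S1=5 S2=53 S3=36 S4=36 blocked=[]
Op 8: conn=34 S1=-2 S2=53 S3=36 S4=36 blocked=[1]
Op 9: conn=27 S1=-2 S2=53 S3=29 S4=36 blocked=[1]
Op 10: conn=18 S1=-2 S2=53 S3=20 S4=36 blocked=[1]
Op 11: conn=1 S1=-2 S2=53 S3=3 S4=36 blocked=[1]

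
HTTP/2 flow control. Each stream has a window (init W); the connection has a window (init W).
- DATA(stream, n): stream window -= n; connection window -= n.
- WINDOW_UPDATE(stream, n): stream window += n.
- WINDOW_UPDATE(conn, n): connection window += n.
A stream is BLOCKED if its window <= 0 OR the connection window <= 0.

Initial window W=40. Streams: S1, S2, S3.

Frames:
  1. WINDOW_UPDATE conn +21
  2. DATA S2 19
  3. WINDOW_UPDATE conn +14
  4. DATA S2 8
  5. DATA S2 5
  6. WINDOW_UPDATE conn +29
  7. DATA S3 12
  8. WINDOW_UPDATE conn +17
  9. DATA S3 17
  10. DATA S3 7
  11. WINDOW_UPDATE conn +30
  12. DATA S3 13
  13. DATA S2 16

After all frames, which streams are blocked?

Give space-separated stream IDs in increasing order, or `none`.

Answer: S2 S3

Derivation:
Op 1: conn=61 S1=40 S2=40 S3=40 blocked=[]
Op 2: conn=42 S1=40 S2=21 S3=40 blocked=[]
Op 3: conn=56 S1=40 S2=21 S3=40 blocked=[]
Op 4: conn=48 S1=40 S2=13 S3=40 blocked=[]
Op 5: conn=43 S1=40 S2=8 S3=40 blocked=[]
Op 6: conn=72 S1=40 S2=8 S3=40 blocked=[]
Op 7: conn=60 S1=40 S2=8 S3=28 blocked=[]
Op 8: conn=77 S1=40 S2=8 S3=28 blocked=[]
Op 9: conn=60 S1=40 S2=8 S3=11 blocked=[]
Op 10: conn=53 S1=40 S2=8 S3=4 blocked=[]
Op 11: conn=83 S1=40 S2=8 S3=4 blocked=[]
Op 12: conn=70 S1=40 S2=8 S3=-9 blocked=[3]
Op 13: conn=54 S1=40 S2=-8 S3=-9 blocked=[2, 3]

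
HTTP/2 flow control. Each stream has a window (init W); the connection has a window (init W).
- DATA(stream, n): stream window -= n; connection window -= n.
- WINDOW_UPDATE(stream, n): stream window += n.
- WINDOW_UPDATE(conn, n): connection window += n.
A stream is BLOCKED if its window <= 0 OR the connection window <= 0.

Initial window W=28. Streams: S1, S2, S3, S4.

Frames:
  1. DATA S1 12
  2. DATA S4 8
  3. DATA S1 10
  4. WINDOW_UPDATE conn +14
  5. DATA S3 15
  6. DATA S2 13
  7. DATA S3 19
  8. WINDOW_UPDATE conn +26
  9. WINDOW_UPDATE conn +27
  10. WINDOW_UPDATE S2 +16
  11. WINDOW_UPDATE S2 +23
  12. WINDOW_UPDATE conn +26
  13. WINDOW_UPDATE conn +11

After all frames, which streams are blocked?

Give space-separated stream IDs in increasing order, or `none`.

Op 1: conn=16 S1=16 S2=28 S3=28 S4=28 blocked=[]
Op 2: conn=8 S1=16 S2=28 S3=28 S4=20 blocked=[]
Op 3: conn=-2 S1=6 S2=28 S3=28 S4=20 blocked=[1, 2, 3, 4]
Op 4: conn=12 S1=6 S2=28 S3=28 S4=20 blocked=[]
Op 5: conn=-3 S1=6 S2=28 S3=13 S4=20 blocked=[1, 2, 3, 4]
Op 6: conn=-16 S1=6 S2=15 S3=13 S4=20 blocked=[1, 2, 3, 4]
Op 7: conn=-35 S1=6 S2=15 S3=-6 S4=20 blocked=[1, 2, 3, 4]
Op 8: conn=-9 S1=6 S2=15 S3=-6 S4=20 blocked=[1, 2, 3, 4]
Op 9: conn=18 S1=6 S2=15 S3=-6 S4=20 blocked=[3]
Op 10: conn=18 S1=6 S2=31 S3=-6 S4=20 blocked=[3]
Op 11: conn=18 S1=6 S2=54 S3=-6 S4=20 blocked=[3]
Op 12: conn=44 S1=6 S2=54 S3=-6 S4=20 blocked=[3]
Op 13: conn=55 S1=6 S2=54 S3=-6 S4=20 blocked=[3]

Answer: S3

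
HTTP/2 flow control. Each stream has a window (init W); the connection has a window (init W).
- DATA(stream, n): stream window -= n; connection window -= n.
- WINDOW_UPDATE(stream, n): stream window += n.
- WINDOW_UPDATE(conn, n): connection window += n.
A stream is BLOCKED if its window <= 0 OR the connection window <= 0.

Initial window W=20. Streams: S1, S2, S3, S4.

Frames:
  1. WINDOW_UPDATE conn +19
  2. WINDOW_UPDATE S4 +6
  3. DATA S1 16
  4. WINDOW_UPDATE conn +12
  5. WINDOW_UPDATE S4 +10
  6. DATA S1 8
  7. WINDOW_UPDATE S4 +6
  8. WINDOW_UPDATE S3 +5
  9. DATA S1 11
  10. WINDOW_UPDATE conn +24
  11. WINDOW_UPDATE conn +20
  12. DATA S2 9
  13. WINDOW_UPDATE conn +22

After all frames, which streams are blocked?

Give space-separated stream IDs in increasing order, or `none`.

Op 1: conn=39 S1=20 S2=20 S3=20 S4=20 blocked=[]
Op 2: conn=39 S1=20 S2=20 S3=20 S4=26 blocked=[]
Op 3: conn=23 S1=4 S2=20 S3=20 S4=26 blocked=[]
Op 4: conn=35 S1=4 S2=20 S3=20 S4=26 blocked=[]
Op 5: conn=35 S1=4 S2=20 S3=20 S4=36 blocked=[]
Op 6: conn=27 S1=-4 S2=20 S3=20 S4=36 blocked=[1]
Op 7: conn=27 S1=-4 S2=20 S3=20 S4=42 blocked=[1]
Op 8: conn=27 S1=-4 S2=20 S3=25 S4=42 blocked=[1]
Op 9: conn=16 S1=-15 S2=20 S3=25 S4=42 blocked=[1]
Op 10: conn=40 S1=-15 S2=20 S3=25 S4=42 blocked=[1]
Op 11: conn=60 S1=-15 S2=20 S3=25 S4=42 blocked=[1]
Op 12: conn=51 S1=-15 S2=11 S3=25 S4=42 blocked=[1]
Op 13: conn=73 S1=-15 S2=11 S3=25 S4=42 blocked=[1]

Answer: S1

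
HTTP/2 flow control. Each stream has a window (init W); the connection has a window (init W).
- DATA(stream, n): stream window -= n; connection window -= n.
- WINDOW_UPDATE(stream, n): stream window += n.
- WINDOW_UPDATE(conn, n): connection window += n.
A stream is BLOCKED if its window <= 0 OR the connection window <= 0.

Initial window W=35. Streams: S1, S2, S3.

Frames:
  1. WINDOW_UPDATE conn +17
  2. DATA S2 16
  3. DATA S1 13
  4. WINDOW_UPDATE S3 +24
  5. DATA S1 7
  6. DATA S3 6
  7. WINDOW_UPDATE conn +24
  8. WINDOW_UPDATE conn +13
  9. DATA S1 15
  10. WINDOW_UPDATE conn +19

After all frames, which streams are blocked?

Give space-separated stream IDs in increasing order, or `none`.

Op 1: conn=52 S1=35 S2=35 S3=35 blocked=[]
Op 2: conn=36 S1=35 S2=19 S3=35 blocked=[]
Op 3: conn=23 S1=22 S2=19 S3=35 blocked=[]
Op 4: conn=23 S1=22 S2=19 S3=59 blocked=[]
Op 5: conn=16 S1=15 S2=19 S3=59 blocked=[]
Op 6: conn=10 S1=15 S2=19 S3=53 blocked=[]
Op 7: conn=34 S1=15 S2=19 S3=53 blocked=[]
Op 8: conn=47 S1=15 S2=19 S3=53 blocked=[]
Op 9: conn=32 S1=0 S2=19 S3=53 blocked=[1]
Op 10: conn=51 S1=0 S2=19 S3=53 blocked=[1]

Answer: S1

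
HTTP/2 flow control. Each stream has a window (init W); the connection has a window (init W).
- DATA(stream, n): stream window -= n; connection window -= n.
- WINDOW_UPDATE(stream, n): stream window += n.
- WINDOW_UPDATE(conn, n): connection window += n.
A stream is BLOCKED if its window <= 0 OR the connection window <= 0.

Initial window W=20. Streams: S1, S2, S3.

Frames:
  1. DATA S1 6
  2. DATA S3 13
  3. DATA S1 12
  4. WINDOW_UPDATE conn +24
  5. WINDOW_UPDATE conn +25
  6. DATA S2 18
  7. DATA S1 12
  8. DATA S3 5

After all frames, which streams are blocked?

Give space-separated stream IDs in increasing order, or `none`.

Op 1: conn=14 S1=14 S2=20 S3=20 blocked=[]
Op 2: conn=1 S1=14 S2=20 S3=7 blocked=[]
Op 3: conn=-11 S1=2 S2=20 S3=7 blocked=[1, 2, 3]
Op 4: conn=13 S1=2 S2=20 S3=7 blocked=[]
Op 5: conn=38 S1=2 S2=20 S3=7 blocked=[]
Op 6: conn=20 S1=2 S2=2 S3=7 blocked=[]
Op 7: conn=8 S1=-10 S2=2 S3=7 blocked=[1]
Op 8: conn=3 S1=-10 S2=2 S3=2 blocked=[1]

Answer: S1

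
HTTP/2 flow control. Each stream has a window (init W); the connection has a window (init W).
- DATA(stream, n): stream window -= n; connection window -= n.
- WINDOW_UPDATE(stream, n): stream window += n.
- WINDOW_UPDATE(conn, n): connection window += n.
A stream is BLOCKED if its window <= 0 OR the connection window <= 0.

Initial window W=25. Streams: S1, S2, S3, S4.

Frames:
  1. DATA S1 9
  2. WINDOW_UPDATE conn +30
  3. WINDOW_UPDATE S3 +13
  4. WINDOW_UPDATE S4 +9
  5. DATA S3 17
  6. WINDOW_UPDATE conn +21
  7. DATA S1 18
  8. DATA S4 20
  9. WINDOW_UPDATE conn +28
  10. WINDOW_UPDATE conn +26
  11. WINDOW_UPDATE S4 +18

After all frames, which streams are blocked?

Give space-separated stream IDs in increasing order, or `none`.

Op 1: conn=16 S1=16 S2=25 S3=25 S4=25 blocked=[]
Op 2: conn=46 S1=16 S2=25 S3=25 S4=25 blocked=[]
Op 3: conn=46 S1=16 S2=25 S3=38 S4=25 blocked=[]
Op 4: conn=46 S1=16 S2=25 S3=38 S4=34 blocked=[]
Op 5: conn=29 S1=16 S2=25 S3=21 S4=34 blocked=[]
Op 6: conn=50 S1=16 S2=25 S3=21 S4=34 blocked=[]
Op 7: conn=32 S1=-2 S2=25 S3=21 S4=34 blocked=[1]
Op 8: conn=12 S1=-2 S2=25 S3=21 S4=14 blocked=[1]
Op 9: conn=40 S1=-2 S2=25 S3=21 S4=14 blocked=[1]
Op 10: conn=66 S1=-2 S2=25 S3=21 S4=14 blocked=[1]
Op 11: conn=66 S1=-2 S2=25 S3=21 S4=32 blocked=[1]

Answer: S1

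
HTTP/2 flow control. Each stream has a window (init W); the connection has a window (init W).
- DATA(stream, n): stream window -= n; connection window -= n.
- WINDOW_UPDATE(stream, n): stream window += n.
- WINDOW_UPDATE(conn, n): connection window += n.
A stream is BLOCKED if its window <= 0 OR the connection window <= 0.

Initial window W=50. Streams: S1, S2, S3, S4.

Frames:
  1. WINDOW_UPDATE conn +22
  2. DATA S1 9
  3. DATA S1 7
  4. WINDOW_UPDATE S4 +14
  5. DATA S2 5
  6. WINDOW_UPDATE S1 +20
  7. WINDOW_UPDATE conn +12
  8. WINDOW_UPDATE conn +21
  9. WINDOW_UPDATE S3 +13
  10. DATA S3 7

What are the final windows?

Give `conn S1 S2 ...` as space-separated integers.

Answer: 77 54 45 56 64

Derivation:
Op 1: conn=72 S1=50 S2=50 S3=50 S4=50 blocked=[]
Op 2: conn=63 S1=41 S2=50 S3=50 S4=50 blocked=[]
Op 3: conn=56 S1=34 S2=50 S3=50 S4=50 blocked=[]
Op 4: conn=56 S1=34 S2=50 S3=50 S4=64 blocked=[]
Op 5: conn=51 S1=34 S2=45 S3=50 S4=64 blocked=[]
Op 6: conn=51 S1=54 S2=45 S3=50 S4=64 blocked=[]
Op 7: conn=63 S1=54 S2=45 S3=50 S4=64 blocked=[]
Op 8: conn=84 S1=54 S2=45 S3=50 S4=64 blocked=[]
Op 9: conn=84 S1=54 S2=45 S3=63 S4=64 blocked=[]
Op 10: conn=77 S1=54 S2=45 S3=56 S4=64 blocked=[]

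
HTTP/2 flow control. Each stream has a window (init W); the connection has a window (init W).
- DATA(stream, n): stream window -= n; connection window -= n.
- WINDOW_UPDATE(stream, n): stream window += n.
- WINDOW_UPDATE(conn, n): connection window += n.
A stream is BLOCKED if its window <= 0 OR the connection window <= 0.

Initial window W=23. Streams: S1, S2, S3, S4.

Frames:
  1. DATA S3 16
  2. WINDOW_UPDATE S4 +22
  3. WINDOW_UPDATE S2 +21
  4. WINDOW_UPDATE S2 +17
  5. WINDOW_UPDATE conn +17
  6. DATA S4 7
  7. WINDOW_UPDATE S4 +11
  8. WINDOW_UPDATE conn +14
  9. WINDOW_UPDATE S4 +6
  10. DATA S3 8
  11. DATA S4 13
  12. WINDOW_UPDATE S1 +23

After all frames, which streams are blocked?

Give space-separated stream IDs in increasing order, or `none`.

Op 1: conn=7 S1=23 S2=23 S3=7 S4=23 blocked=[]
Op 2: conn=7 S1=23 S2=23 S3=7 S4=45 blocked=[]
Op 3: conn=7 S1=23 S2=44 S3=7 S4=45 blocked=[]
Op 4: conn=7 S1=23 S2=61 S3=7 S4=45 blocked=[]
Op 5: conn=24 S1=23 S2=61 S3=7 S4=45 blocked=[]
Op 6: conn=17 S1=23 S2=61 S3=7 S4=38 blocked=[]
Op 7: conn=17 S1=23 S2=61 S3=7 S4=49 blocked=[]
Op 8: conn=31 S1=23 S2=61 S3=7 S4=49 blocked=[]
Op 9: conn=31 S1=23 S2=61 S3=7 S4=55 blocked=[]
Op 10: conn=23 S1=23 S2=61 S3=-1 S4=55 blocked=[3]
Op 11: conn=10 S1=23 S2=61 S3=-1 S4=42 blocked=[3]
Op 12: conn=10 S1=46 S2=61 S3=-1 S4=42 blocked=[3]

Answer: S3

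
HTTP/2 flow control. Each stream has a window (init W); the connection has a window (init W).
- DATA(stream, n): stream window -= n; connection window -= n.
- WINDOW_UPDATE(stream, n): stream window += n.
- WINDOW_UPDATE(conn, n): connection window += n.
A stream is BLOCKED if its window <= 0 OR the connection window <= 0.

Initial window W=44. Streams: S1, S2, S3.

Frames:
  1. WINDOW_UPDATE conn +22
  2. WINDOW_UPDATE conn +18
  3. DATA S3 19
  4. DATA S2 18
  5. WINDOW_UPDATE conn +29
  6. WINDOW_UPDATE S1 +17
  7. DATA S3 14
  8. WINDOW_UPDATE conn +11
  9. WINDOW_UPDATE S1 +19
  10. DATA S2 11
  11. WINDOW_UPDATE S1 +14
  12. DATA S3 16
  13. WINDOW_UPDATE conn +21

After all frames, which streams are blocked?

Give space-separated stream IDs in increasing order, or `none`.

Answer: S3

Derivation:
Op 1: conn=66 S1=44 S2=44 S3=44 blocked=[]
Op 2: conn=84 S1=44 S2=44 S3=44 blocked=[]
Op 3: conn=65 S1=44 S2=44 S3=25 blocked=[]
Op 4: conn=47 S1=44 S2=26 S3=25 blocked=[]
Op 5: conn=76 S1=44 S2=26 S3=25 blocked=[]
Op 6: conn=76 S1=61 S2=26 S3=25 blocked=[]
Op 7: conn=62 S1=61 S2=26 S3=11 blocked=[]
Op 8: conn=73 S1=61 S2=26 S3=11 blocked=[]
Op 9: conn=73 S1=80 S2=26 S3=11 blocked=[]
Op 10: conn=62 S1=80 S2=15 S3=11 blocked=[]
Op 11: conn=62 S1=94 S2=15 S3=11 blocked=[]
Op 12: conn=46 S1=94 S2=15 S3=-5 blocked=[3]
Op 13: conn=67 S1=94 S2=15 S3=-5 blocked=[3]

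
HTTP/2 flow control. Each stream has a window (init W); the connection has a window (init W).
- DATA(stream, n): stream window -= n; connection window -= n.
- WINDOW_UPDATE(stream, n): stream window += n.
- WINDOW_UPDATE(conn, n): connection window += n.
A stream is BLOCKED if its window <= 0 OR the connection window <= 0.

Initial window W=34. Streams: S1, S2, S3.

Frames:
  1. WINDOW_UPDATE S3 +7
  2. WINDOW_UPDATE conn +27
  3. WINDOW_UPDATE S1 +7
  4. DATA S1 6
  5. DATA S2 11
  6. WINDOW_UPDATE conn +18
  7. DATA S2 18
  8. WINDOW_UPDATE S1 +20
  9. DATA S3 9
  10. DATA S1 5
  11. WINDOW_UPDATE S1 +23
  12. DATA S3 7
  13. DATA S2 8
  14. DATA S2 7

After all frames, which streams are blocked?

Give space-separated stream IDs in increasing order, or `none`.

Op 1: conn=34 S1=34 S2=34 S3=41 blocked=[]
Op 2: conn=61 S1=34 S2=34 S3=41 blocked=[]
Op 3: conn=61 S1=41 S2=34 S3=41 blocked=[]
Op 4: conn=55 S1=35 S2=34 S3=41 blocked=[]
Op 5: conn=44 S1=35 S2=23 S3=41 blocked=[]
Op 6: conn=62 S1=35 S2=23 S3=41 blocked=[]
Op 7: conn=44 S1=35 S2=5 S3=41 blocked=[]
Op 8: conn=44 S1=55 S2=5 S3=41 blocked=[]
Op 9: conn=35 S1=55 S2=5 S3=32 blocked=[]
Op 10: conn=30 S1=50 S2=5 S3=32 blocked=[]
Op 11: conn=30 S1=73 S2=5 S3=32 blocked=[]
Op 12: conn=23 S1=73 S2=5 S3=25 blocked=[]
Op 13: conn=15 S1=73 S2=-3 S3=25 blocked=[2]
Op 14: conn=8 S1=73 S2=-10 S3=25 blocked=[2]

Answer: S2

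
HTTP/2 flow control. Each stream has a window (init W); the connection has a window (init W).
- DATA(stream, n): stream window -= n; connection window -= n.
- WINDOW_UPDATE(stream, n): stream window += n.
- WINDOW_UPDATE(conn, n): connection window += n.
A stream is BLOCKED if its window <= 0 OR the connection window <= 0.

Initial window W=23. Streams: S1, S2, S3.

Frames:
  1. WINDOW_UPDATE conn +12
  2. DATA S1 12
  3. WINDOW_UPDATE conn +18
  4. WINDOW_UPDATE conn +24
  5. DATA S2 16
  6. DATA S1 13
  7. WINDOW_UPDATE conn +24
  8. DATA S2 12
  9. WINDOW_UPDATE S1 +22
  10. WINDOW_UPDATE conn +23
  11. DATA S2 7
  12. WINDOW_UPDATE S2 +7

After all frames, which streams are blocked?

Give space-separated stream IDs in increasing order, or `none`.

Op 1: conn=35 S1=23 S2=23 S3=23 blocked=[]
Op 2: conn=23 S1=11 S2=23 S3=23 blocked=[]
Op 3: conn=41 S1=11 S2=23 S3=23 blocked=[]
Op 4: conn=65 S1=11 S2=23 S3=23 blocked=[]
Op 5: conn=49 S1=11 S2=7 S3=23 blocked=[]
Op 6: conn=36 S1=-2 S2=7 S3=23 blocked=[1]
Op 7: conn=60 S1=-2 S2=7 S3=23 blocked=[1]
Op 8: conn=48 S1=-2 S2=-5 S3=23 blocked=[1, 2]
Op 9: conn=48 S1=20 S2=-5 S3=23 blocked=[2]
Op 10: conn=71 S1=20 S2=-5 S3=23 blocked=[2]
Op 11: conn=64 S1=20 S2=-12 S3=23 blocked=[2]
Op 12: conn=64 S1=20 S2=-5 S3=23 blocked=[2]

Answer: S2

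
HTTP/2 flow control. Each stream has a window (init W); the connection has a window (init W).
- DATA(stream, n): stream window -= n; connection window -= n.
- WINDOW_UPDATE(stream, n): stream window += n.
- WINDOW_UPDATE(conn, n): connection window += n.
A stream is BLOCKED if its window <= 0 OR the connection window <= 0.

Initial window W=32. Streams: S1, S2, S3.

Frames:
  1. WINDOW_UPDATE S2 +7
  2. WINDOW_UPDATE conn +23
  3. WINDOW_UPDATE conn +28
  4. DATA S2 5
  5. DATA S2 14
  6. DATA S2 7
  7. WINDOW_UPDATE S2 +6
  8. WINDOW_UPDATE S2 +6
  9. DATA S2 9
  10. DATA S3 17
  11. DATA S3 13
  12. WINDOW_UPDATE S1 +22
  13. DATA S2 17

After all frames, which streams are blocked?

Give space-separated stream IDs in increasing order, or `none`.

Answer: S2

Derivation:
Op 1: conn=32 S1=32 S2=39 S3=32 blocked=[]
Op 2: conn=55 S1=32 S2=39 S3=32 blocked=[]
Op 3: conn=83 S1=32 S2=39 S3=32 blocked=[]
Op 4: conn=78 S1=32 S2=34 S3=32 blocked=[]
Op 5: conn=64 S1=32 S2=20 S3=32 blocked=[]
Op 6: conn=57 S1=32 S2=13 S3=32 blocked=[]
Op 7: conn=57 S1=32 S2=19 S3=32 blocked=[]
Op 8: conn=57 S1=32 S2=25 S3=32 blocked=[]
Op 9: conn=48 S1=32 S2=16 S3=32 blocked=[]
Op 10: conn=31 S1=32 S2=16 S3=15 blocked=[]
Op 11: conn=18 S1=32 S2=16 S3=2 blocked=[]
Op 12: conn=18 S1=54 S2=16 S3=2 blocked=[]
Op 13: conn=1 S1=54 S2=-1 S3=2 blocked=[2]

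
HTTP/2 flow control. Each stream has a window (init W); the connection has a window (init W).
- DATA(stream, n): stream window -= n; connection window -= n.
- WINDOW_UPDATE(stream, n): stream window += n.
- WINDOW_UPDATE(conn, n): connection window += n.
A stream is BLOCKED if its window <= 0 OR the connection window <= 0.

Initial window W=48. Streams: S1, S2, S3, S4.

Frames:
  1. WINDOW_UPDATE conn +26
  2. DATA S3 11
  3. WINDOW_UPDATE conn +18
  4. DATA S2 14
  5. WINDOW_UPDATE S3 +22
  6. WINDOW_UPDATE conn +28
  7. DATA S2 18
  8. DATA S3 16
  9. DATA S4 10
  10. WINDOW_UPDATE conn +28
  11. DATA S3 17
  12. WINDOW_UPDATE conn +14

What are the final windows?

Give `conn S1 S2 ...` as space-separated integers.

Op 1: conn=74 S1=48 S2=48 S3=48 S4=48 blocked=[]
Op 2: conn=63 S1=48 S2=48 S3=37 S4=48 blocked=[]
Op 3: conn=81 S1=48 S2=48 S3=37 S4=48 blocked=[]
Op 4: conn=67 S1=48 S2=34 S3=37 S4=48 blocked=[]
Op 5: conn=67 S1=48 S2=34 S3=59 S4=48 blocked=[]
Op 6: conn=95 S1=48 S2=34 S3=59 S4=48 blocked=[]
Op 7: conn=77 S1=48 S2=16 S3=59 S4=48 blocked=[]
Op 8: conn=61 S1=48 S2=16 S3=43 S4=48 blocked=[]
Op 9: conn=51 S1=48 S2=16 S3=43 S4=38 blocked=[]
Op 10: conn=79 S1=48 S2=16 S3=43 S4=38 blocked=[]
Op 11: conn=62 S1=48 S2=16 S3=26 S4=38 blocked=[]
Op 12: conn=76 S1=48 S2=16 S3=26 S4=38 blocked=[]

Answer: 76 48 16 26 38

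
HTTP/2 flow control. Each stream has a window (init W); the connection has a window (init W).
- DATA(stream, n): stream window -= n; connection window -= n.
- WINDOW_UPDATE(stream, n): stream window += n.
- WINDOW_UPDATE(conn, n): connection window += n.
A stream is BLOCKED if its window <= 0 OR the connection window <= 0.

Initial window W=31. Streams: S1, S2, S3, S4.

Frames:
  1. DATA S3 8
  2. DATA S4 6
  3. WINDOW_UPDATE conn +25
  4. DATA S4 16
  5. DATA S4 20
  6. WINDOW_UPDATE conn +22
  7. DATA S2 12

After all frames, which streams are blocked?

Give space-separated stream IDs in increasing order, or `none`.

Op 1: conn=23 S1=31 S2=31 S3=23 S4=31 blocked=[]
Op 2: conn=17 S1=31 S2=31 S3=23 S4=25 blocked=[]
Op 3: conn=42 S1=31 S2=31 S3=23 S4=25 blocked=[]
Op 4: conn=26 S1=31 S2=31 S3=23 S4=9 blocked=[]
Op 5: conn=6 S1=31 S2=31 S3=23 S4=-11 blocked=[4]
Op 6: conn=28 S1=31 S2=31 S3=23 S4=-11 blocked=[4]
Op 7: conn=16 S1=31 S2=19 S3=23 S4=-11 blocked=[4]

Answer: S4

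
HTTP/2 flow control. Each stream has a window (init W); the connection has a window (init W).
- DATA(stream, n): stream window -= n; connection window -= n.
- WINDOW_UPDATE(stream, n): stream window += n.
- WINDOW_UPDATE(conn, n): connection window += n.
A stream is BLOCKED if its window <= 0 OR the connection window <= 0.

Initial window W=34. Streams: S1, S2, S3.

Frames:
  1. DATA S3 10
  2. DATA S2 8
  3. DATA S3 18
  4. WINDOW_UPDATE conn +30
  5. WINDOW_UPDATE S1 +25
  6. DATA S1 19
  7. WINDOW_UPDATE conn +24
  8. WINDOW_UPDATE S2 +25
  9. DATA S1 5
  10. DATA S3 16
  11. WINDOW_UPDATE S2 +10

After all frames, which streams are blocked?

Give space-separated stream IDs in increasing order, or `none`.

Answer: S3

Derivation:
Op 1: conn=24 S1=34 S2=34 S3=24 blocked=[]
Op 2: conn=16 S1=34 S2=26 S3=24 blocked=[]
Op 3: conn=-2 S1=34 S2=26 S3=6 blocked=[1, 2, 3]
Op 4: conn=28 S1=34 S2=26 S3=6 blocked=[]
Op 5: conn=28 S1=59 S2=26 S3=6 blocked=[]
Op 6: conn=9 S1=40 S2=26 S3=6 blocked=[]
Op 7: conn=33 S1=40 S2=26 S3=6 blocked=[]
Op 8: conn=33 S1=40 S2=51 S3=6 blocked=[]
Op 9: conn=28 S1=35 S2=51 S3=6 blocked=[]
Op 10: conn=12 S1=35 S2=51 S3=-10 blocked=[3]
Op 11: conn=12 S1=35 S2=61 S3=-10 blocked=[3]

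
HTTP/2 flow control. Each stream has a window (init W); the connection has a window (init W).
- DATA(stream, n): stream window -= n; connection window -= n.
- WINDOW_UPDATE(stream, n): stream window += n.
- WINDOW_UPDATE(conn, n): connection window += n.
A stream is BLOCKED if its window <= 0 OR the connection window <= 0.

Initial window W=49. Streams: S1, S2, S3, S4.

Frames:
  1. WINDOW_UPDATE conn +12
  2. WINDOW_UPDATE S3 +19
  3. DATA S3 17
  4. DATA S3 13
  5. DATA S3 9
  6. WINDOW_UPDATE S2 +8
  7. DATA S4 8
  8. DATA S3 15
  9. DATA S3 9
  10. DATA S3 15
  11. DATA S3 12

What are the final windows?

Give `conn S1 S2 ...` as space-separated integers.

Op 1: conn=61 S1=49 S2=49 S3=49 S4=49 blocked=[]
Op 2: conn=61 S1=49 S2=49 S3=68 S4=49 blocked=[]
Op 3: conn=44 S1=49 S2=49 S3=51 S4=49 blocked=[]
Op 4: conn=31 S1=49 S2=49 S3=38 S4=49 blocked=[]
Op 5: conn=22 S1=49 S2=49 S3=29 S4=49 blocked=[]
Op 6: conn=22 S1=49 S2=57 S3=29 S4=49 blocked=[]
Op 7: conn=14 S1=49 S2=57 S3=29 S4=41 blocked=[]
Op 8: conn=-1 S1=49 S2=57 S3=14 S4=41 blocked=[1, 2, 3, 4]
Op 9: conn=-10 S1=49 S2=57 S3=5 S4=41 blocked=[1, 2, 3, 4]
Op 10: conn=-25 S1=49 S2=57 S3=-10 S4=41 blocked=[1, 2, 3, 4]
Op 11: conn=-37 S1=49 S2=57 S3=-22 S4=41 blocked=[1, 2, 3, 4]

Answer: -37 49 57 -22 41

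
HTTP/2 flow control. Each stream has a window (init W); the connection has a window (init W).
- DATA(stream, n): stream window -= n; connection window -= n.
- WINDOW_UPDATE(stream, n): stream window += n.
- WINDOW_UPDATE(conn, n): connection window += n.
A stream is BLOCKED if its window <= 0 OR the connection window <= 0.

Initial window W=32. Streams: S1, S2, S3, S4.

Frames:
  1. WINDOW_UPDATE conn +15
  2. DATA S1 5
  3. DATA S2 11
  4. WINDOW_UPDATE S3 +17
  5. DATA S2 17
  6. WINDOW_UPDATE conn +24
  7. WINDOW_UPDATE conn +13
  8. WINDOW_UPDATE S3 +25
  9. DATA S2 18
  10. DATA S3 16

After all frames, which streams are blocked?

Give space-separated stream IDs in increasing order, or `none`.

Answer: S2

Derivation:
Op 1: conn=47 S1=32 S2=32 S3=32 S4=32 blocked=[]
Op 2: conn=42 S1=27 S2=32 S3=32 S4=32 blocked=[]
Op 3: conn=31 S1=27 S2=21 S3=32 S4=32 blocked=[]
Op 4: conn=31 S1=27 S2=21 S3=49 S4=32 blocked=[]
Op 5: conn=14 S1=27 S2=4 S3=49 S4=32 blocked=[]
Op 6: conn=38 S1=27 S2=4 S3=49 S4=32 blocked=[]
Op 7: conn=51 S1=27 S2=4 S3=49 S4=32 blocked=[]
Op 8: conn=51 S1=27 S2=4 S3=74 S4=32 blocked=[]
Op 9: conn=33 S1=27 S2=-14 S3=74 S4=32 blocked=[2]
Op 10: conn=17 S1=27 S2=-14 S3=58 S4=32 blocked=[2]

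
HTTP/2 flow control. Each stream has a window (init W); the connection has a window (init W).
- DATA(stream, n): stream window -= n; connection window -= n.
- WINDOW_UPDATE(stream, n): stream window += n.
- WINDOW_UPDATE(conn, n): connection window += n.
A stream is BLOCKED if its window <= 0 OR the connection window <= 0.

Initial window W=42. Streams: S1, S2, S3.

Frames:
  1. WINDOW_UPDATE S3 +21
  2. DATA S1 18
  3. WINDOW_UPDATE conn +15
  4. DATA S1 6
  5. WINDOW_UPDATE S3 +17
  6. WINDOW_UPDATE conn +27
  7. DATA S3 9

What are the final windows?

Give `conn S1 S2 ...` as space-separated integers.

Op 1: conn=42 S1=42 S2=42 S3=63 blocked=[]
Op 2: conn=24 S1=24 S2=42 S3=63 blocked=[]
Op 3: conn=39 S1=24 S2=42 S3=63 blocked=[]
Op 4: conn=33 S1=18 S2=42 S3=63 blocked=[]
Op 5: conn=33 S1=18 S2=42 S3=80 blocked=[]
Op 6: conn=60 S1=18 S2=42 S3=80 blocked=[]
Op 7: conn=51 S1=18 S2=42 S3=71 blocked=[]

Answer: 51 18 42 71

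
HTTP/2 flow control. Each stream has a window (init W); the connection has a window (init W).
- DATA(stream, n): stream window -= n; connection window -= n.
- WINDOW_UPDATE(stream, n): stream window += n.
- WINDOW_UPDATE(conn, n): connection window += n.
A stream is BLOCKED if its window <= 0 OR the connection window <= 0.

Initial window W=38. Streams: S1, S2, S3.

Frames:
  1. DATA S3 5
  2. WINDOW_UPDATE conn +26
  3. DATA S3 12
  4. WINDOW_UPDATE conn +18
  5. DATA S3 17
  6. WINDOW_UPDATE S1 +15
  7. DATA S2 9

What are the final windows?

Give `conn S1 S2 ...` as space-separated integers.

Op 1: conn=33 S1=38 S2=38 S3=33 blocked=[]
Op 2: conn=59 S1=38 S2=38 S3=33 blocked=[]
Op 3: conn=47 S1=38 S2=38 S3=21 blocked=[]
Op 4: conn=65 S1=38 S2=38 S3=21 blocked=[]
Op 5: conn=48 S1=38 S2=38 S3=4 blocked=[]
Op 6: conn=48 S1=53 S2=38 S3=4 blocked=[]
Op 7: conn=39 S1=53 S2=29 S3=4 blocked=[]

Answer: 39 53 29 4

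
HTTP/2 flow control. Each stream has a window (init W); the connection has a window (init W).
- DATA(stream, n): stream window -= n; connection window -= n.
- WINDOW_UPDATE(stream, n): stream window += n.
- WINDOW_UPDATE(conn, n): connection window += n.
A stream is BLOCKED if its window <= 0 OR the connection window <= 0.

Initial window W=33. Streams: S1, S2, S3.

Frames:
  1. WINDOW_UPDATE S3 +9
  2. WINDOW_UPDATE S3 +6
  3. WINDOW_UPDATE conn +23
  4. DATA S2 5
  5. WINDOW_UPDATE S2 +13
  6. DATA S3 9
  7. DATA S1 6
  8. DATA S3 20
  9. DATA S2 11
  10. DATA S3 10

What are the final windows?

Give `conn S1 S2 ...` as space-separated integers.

Op 1: conn=33 S1=33 S2=33 S3=42 blocked=[]
Op 2: conn=33 S1=33 S2=33 S3=48 blocked=[]
Op 3: conn=56 S1=33 S2=33 S3=48 blocked=[]
Op 4: conn=51 S1=33 S2=28 S3=48 blocked=[]
Op 5: conn=51 S1=33 S2=41 S3=48 blocked=[]
Op 6: conn=42 S1=33 S2=41 S3=39 blocked=[]
Op 7: conn=36 S1=27 S2=41 S3=39 blocked=[]
Op 8: conn=16 S1=27 S2=41 S3=19 blocked=[]
Op 9: conn=5 S1=27 S2=30 S3=19 blocked=[]
Op 10: conn=-5 S1=27 S2=30 S3=9 blocked=[1, 2, 3]

Answer: -5 27 30 9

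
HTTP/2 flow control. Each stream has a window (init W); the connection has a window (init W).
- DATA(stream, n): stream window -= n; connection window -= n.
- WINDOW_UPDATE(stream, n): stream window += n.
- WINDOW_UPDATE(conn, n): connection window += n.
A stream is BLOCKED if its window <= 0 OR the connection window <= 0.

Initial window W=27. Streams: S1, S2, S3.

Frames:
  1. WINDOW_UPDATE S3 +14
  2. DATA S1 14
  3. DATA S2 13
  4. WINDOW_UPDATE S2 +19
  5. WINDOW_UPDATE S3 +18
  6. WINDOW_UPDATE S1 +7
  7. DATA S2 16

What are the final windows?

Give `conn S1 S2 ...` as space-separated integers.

Op 1: conn=27 S1=27 S2=27 S3=41 blocked=[]
Op 2: conn=13 S1=13 S2=27 S3=41 blocked=[]
Op 3: conn=0 S1=13 S2=14 S3=41 blocked=[1, 2, 3]
Op 4: conn=0 S1=13 S2=33 S3=41 blocked=[1, 2, 3]
Op 5: conn=0 S1=13 S2=33 S3=59 blocked=[1, 2, 3]
Op 6: conn=0 S1=20 S2=33 S3=59 blocked=[1, 2, 3]
Op 7: conn=-16 S1=20 S2=17 S3=59 blocked=[1, 2, 3]

Answer: -16 20 17 59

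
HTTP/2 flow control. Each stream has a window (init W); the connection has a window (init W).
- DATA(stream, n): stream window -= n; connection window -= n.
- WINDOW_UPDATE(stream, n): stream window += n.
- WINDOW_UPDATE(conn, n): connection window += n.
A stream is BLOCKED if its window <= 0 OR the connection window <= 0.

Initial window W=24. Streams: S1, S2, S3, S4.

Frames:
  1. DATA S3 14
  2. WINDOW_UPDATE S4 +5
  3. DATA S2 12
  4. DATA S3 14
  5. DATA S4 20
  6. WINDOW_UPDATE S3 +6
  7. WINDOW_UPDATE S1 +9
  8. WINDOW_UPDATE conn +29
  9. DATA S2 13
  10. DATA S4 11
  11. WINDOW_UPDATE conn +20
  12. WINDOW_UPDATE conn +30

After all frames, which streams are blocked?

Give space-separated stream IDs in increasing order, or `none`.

Op 1: conn=10 S1=24 S2=24 S3=10 S4=24 blocked=[]
Op 2: conn=10 S1=24 S2=24 S3=10 S4=29 blocked=[]
Op 3: conn=-2 S1=24 S2=12 S3=10 S4=29 blocked=[1, 2, 3, 4]
Op 4: conn=-16 S1=24 S2=12 S3=-4 S4=29 blocked=[1, 2, 3, 4]
Op 5: conn=-36 S1=24 S2=12 S3=-4 S4=9 blocked=[1, 2, 3, 4]
Op 6: conn=-36 S1=24 S2=12 S3=2 S4=9 blocked=[1, 2, 3, 4]
Op 7: conn=-36 S1=33 S2=12 S3=2 S4=9 blocked=[1, 2, 3, 4]
Op 8: conn=-7 S1=33 S2=12 S3=2 S4=9 blocked=[1, 2, 3, 4]
Op 9: conn=-20 S1=33 S2=-1 S3=2 S4=9 blocked=[1, 2, 3, 4]
Op 10: conn=-31 S1=33 S2=-1 S3=2 S4=-2 blocked=[1, 2, 3, 4]
Op 11: conn=-11 S1=33 S2=-1 S3=2 S4=-2 blocked=[1, 2, 3, 4]
Op 12: conn=19 S1=33 S2=-1 S3=2 S4=-2 blocked=[2, 4]

Answer: S2 S4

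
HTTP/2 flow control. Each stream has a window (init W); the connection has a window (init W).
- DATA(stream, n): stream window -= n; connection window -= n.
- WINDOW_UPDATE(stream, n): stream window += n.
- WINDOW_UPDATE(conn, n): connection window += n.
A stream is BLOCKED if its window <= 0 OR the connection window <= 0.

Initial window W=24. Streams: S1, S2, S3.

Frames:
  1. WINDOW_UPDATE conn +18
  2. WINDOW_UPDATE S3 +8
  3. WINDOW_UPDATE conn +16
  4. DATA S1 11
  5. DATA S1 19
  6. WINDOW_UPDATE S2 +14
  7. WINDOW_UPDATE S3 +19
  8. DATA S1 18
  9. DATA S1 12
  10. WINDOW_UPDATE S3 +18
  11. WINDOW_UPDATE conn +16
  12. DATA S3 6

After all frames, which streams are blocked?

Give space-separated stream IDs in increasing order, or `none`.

Op 1: conn=42 S1=24 S2=24 S3=24 blocked=[]
Op 2: conn=42 S1=24 S2=24 S3=32 blocked=[]
Op 3: conn=58 S1=24 S2=24 S3=32 blocked=[]
Op 4: conn=47 S1=13 S2=24 S3=32 blocked=[]
Op 5: conn=28 S1=-6 S2=24 S3=32 blocked=[1]
Op 6: conn=28 S1=-6 S2=38 S3=32 blocked=[1]
Op 7: conn=28 S1=-6 S2=38 S3=51 blocked=[1]
Op 8: conn=10 S1=-24 S2=38 S3=51 blocked=[1]
Op 9: conn=-2 S1=-36 S2=38 S3=51 blocked=[1, 2, 3]
Op 10: conn=-2 S1=-36 S2=38 S3=69 blocked=[1, 2, 3]
Op 11: conn=14 S1=-36 S2=38 S3=69 blocked=[1]
Op 12: conn=8 S1=-36 S2=38 S3=63 blocked=[1]

Answer: S1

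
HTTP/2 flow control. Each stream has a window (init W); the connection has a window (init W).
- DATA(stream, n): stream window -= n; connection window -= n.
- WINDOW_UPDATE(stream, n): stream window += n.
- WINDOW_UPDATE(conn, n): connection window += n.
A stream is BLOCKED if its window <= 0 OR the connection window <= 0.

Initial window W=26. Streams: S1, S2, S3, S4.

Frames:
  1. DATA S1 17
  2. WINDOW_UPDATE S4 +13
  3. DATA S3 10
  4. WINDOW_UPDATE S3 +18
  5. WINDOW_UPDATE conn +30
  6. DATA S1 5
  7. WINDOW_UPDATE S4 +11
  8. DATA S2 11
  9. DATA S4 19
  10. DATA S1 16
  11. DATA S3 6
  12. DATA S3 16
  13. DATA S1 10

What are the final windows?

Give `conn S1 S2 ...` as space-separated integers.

Answer: -54 -22 15 12 31

Derivation:
Op 1: conn=9 S1=9 S2=26 S3=26 S4=26 blocked=[]
Op 2: conn=9 S1=9 S2=26 S3=26 S4=39 blocked=[]
Op 3: conn=-1 S1=9 S2=26 S3=16 S4=39 blocked=[1, 2, 3, 4]
Op 4: conn=-1 S1=9 S2=26 S3=34 S4=39 blocked=[1, 2, 3, 4]
Op 5: conn=29 S1=9 S2=26 S3=34 S4=39 blocked=[]
Op 6: conn=24 S1=4 S2=26 S3=34 S4=39 blocked=[]
Op 7: conn=24 S1=4 S2=26 S3=34 S4=50 blocked=[]
Op 8: conn=13 S1=4 S2=15 S3=34 S4=50 blocked=[]
Op 9: conn=-6 S1=4 S2=15 S3=34 S4=31 blocked=[1, 2, 3, 4]
Op 10: conn=-22 S1=-12 S2=15 S3=34 S4=31 blocked=[1, 2, 3, 4]
Op 11: conn=-28 S1=-12 S2=15 S3=28 S4=31 blocked=[1, 2, 3, 4]
Op 12: conn=-44 S1=-12 S2=15 S3=12 S4=31 blocked=[1, 2, 3, 4]
Op 13: conn=-54 S1=-22 S2=15 S3=12 S4=31 blocked=[1, 2, 3, 4]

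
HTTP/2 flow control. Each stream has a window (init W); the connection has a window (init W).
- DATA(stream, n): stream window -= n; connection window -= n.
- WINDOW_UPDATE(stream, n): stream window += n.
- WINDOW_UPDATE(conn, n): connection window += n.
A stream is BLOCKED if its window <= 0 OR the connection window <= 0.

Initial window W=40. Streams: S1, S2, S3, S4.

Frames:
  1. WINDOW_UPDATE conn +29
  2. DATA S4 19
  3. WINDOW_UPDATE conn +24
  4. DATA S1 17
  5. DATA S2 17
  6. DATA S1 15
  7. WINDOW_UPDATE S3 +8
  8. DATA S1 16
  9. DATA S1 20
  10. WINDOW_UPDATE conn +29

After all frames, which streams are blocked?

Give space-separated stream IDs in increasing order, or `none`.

Answer: S1

Derivation:
Op 1: conn=69 S1=40 S2=40 S3=40 S4=40 blocked=[]
Op 2: conn=50 S1=40 S2=40 S3=40 S4=21 blocked=[]
Op 3: conn=74 S1=40 S2=40 S3=40 S4=21 blocked=[]
Op 4: conn=57 S1=23 S2=40 S3=40 S4=21 blocked=[]
Op 5: conn=40 S1=23 S2=23 S3=40 S4=21 blocked=[]
Op 6: conn=25 S1=8 S2=23 S3=40 S4=21 blocked=[]
Op 7: conn=25 S1=8 S2=23 S3=48 S4=21 blocked=[]
Op 8: conn=9 S1=-8 S2=23 S3=48 S4=21 blocked=[1]
Op 9: conn=-11 S1=-28 S2=23 S3=48 S4=21 blocked=[1, 2, 3, 4]
Op 10: conn=18 S1=-28 S2=23 S3=48 S4=21 blocked=[1]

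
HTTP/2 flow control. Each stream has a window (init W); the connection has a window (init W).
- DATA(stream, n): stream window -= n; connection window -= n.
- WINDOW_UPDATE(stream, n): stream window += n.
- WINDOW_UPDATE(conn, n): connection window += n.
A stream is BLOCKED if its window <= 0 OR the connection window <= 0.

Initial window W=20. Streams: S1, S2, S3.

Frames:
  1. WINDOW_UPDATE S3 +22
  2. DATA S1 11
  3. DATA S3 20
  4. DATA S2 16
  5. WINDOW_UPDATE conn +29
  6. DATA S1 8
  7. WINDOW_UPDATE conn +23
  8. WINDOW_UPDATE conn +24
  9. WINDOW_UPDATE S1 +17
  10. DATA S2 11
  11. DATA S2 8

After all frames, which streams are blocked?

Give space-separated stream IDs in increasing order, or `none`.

Op 1: conn=20 S1=20 S2=20 S3=42 blocked=[]
Op 2: conn=9 S1=9 S2=20 S3=42 blocked=[]
Op 3: conn=-11 S1=9 S2=20 S3=22 blocked=[1, 2, 3]
Op 4: conn=-27 S1=9 S2=4 S3=22 blocked=[1, 2, 3]
Op 5: conn=2 S1=9 S2=4 S3=22 blocked=[]
Op 6: conn=-6 S1=1 S2=4 S3=22 blocked=[1, 2, 3]
Op 7: conn=17 S1=1 S2=4 S3=22 blocked=[]
Op 8: conn=41 S1=1 S2=4 S3=22 blocked=[]
Op 9: conn=41 S1=18 S2=4 S3=22 blocked=[]
Op 10: conn=30 S1=18 S2=-7 S3=22 blocked=[2]
Op 11: conn=22 S1=18 S2=-15 S3=22 blocked=[2]

Answer: S2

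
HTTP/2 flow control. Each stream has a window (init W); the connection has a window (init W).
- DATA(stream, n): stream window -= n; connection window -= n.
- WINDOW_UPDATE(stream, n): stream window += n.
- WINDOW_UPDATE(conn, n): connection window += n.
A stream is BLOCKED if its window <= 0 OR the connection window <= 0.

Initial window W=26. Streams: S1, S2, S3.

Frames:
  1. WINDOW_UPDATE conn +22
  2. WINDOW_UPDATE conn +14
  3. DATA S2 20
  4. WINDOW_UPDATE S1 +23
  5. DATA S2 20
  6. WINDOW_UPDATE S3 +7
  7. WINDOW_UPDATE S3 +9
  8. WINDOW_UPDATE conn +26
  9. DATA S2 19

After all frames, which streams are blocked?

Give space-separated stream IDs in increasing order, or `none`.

Answer: S2

Derivation:
Op 1: conn=48 S1=26 S2=26 S3=26 blocked=[]
Op 2: conn=62 S1=26 S2=26 S3=26 blocked=[]
Op 3: conn=42 S1=26 S2=6 S3=26 blocked=[]
Op 4: conn=42 S1=49 S2=6 S3=26 blocked=[]
Op 5: conn=22 S1=49 S2=-14 S3=26 blocked=[2]
Op 6: conn=22 S1=49 S2=-14 S3=33 blocked=[2]
Op 7: conn=22 S1=49 S2=-14 S3=42 blocked=[2]
Op 8: conn=48 S1=49 S2=-14 S3=42 blocked=[2]
Op 9: conn=29 S1=49 S2=-33 S3=42 blocked=[2]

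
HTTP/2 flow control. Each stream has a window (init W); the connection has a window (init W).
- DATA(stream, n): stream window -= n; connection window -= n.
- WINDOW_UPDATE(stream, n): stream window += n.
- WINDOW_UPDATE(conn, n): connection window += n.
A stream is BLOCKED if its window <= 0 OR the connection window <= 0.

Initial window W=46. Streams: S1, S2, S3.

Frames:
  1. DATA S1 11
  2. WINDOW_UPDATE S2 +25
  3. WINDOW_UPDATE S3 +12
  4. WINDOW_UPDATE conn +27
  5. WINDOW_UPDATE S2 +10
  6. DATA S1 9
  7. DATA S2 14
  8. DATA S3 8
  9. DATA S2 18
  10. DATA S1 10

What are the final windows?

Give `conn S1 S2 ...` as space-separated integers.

Answer: 3 16 49 50

Derivation:
Op 1: conn=35 S1=35 S2=46 S3=46 blocked=[]
Op 2: conn=35 S1=35 S2=71 S3=46 blocked=[]
Op 3: conn=35 S1=35 S2=71 S3=58 blocked=[]
Op 4: conn=62 S1=35 S2=71 S3=58 blocked=[]
Op 5: conn=62 S1=35 S2=81 S3=58 blocked=[]
Op 6: conn=53 S1=26 S2=81 S3=58 blocked=[]
Op 7: conn=39 S1=26 S2=67 S3=58 blocked=[]
Op 8: conn=31 S1=26 S2=67 S3=50 blocked=[]
Op 9: conn=13 S1=26 S2=49 S3=50 blocked=[]
Op 10: conn=3 S1=16 S2=49 S3=50 blocked=[]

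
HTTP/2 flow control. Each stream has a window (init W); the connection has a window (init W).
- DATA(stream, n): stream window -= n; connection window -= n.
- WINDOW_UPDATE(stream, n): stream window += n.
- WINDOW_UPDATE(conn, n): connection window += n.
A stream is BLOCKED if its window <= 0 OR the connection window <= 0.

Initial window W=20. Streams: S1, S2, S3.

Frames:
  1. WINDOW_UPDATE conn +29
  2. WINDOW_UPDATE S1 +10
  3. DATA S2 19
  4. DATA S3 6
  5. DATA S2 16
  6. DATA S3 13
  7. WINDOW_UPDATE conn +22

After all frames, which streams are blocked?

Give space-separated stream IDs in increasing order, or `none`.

Op 1: conn=49 S1=20 S2=20 S3=20 blocked=[]
Op 2: conn=49 S1=30 S2=20 S3=20 blocked=[]
Op 3: conn=30 S1=30 S2=1 S3=20 blocked=[]
Op 4: conn=24 S1=30 S2=1 S3=14 blocked=[]
Op 5: conn=8 S1=30 S2=-15 S3=14 blocked=[2]
Op 6: conn=-5 S1=30 S2=-15 S3=1 blocked=[1, 2, 3]
Op 7: conn=17 S1=30 S2=-15 S3=1 blocked=[2]

Answer: S2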